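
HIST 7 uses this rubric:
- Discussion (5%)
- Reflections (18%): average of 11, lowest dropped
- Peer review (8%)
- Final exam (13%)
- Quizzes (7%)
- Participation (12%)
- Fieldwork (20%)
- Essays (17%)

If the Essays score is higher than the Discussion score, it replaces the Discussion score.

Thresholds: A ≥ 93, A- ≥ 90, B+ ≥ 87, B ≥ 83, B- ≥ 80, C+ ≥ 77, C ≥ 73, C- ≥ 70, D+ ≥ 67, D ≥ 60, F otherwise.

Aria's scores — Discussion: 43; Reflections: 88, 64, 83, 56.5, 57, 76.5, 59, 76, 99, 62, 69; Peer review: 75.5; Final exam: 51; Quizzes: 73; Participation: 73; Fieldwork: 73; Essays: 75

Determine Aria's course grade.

Reflections: drop 56.5 → average of remaining 10 = 733.5/10 = 73.35
Essays (75) > Discussion (43), so Discussion counts as 75.
Weighted total:
  Discussion 75 × 0.05 = 3.75
  Reflections 73.35 × 0.18 = 13.203
  Peer review 75.5 × 0.08 = 6.04
  Final exam 51 × 0.13 = 6.63
  Quizzes 73 × 0.07 = 5.11
  Participation 73 × 0.12 = 8.76
  Fieldwork 73 × 0.2 = 14.6
  Essays 75 × 0.17 = 12.75
Sum = 70.843
70.843 is ≥ 70 and < 73 → C-

C-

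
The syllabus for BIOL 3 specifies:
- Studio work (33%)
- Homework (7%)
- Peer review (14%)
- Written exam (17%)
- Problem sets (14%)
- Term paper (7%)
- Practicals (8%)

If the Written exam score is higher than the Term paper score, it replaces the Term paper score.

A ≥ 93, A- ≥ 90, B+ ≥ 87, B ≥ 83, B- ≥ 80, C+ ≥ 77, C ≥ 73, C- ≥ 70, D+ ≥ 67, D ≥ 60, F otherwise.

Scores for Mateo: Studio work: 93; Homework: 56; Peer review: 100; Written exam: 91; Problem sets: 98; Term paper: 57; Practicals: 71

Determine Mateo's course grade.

Written exam (91) > Term paper (57), so Term paper counts as 91.
Weighted total:
  Studio work 93 × 0.33 = 30.69
  Homework 56 × 0.07 = 3.92
  Peer review 100 × 0.14 = 14
  Written exam 91 × 0.17 = 15.47
  Problem sets 98 × 0.14 = 13.72
  Term paper 91 × 0.07 = 6.37
  Practicals 71 × 0.08 = 5.68
Sum = 89.85
89.85 is ≥ 87 and < 90 → B+

B+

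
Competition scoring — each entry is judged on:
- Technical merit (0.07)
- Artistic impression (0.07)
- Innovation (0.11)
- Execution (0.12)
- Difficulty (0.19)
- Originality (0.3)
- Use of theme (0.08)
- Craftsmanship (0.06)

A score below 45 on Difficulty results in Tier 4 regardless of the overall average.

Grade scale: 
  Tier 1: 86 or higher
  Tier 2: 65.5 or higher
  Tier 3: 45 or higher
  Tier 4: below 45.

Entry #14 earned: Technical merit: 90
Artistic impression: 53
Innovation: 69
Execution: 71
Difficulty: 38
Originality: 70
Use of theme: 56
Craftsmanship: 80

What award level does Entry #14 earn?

Tier 4

Difficulty score 38 < 45: minimum not met.
Weighted total:
  Technical merit 90 × 0.07 = 6.3
  Artistic impression 53 × 0.07 = 3.71
  Innovation 69 × 0.11 = 7.59
  Execution 71 × 0.12 = 8.52
  Difficulty 38 × 0.19 = 7.22
  Originality 70 × 0.3 = 21
  Use of theme 56 × 0.08 = 4.48
  Craftsmanship 80 × 0.06 = 4.8
Sum = 63.62
Because the Difficulty minimum was not met, the result is Tier 4.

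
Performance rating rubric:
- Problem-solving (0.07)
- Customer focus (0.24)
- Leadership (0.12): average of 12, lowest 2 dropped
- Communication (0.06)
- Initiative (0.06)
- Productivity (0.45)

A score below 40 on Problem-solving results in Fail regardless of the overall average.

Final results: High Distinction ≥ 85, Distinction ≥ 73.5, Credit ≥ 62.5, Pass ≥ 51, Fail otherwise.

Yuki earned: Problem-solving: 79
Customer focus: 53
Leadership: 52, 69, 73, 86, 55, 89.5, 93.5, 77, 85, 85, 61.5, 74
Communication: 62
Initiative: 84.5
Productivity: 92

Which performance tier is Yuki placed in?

Distinction

Leadership: drop 52, 55 → average of remaining 10 = 793.5/10 = 79.35
Problem-solving score 79 ≥ 40: minimum met.
Weighted total:
  Problem-solving 79 × 0.07 = 5.53
  Customer focus 53 × 0.24 = 12.72
  Leadership 79.35 × 0.12 = 9.522
  Communication 62 × 0.06 = 3.72
  Initiative 84.5 × 0.06 = 5.07
  Productivity 92 × 0.45 = 41.4
Sum = 77.962
77.962 is ≥ 73.5 and < 85 → Distinction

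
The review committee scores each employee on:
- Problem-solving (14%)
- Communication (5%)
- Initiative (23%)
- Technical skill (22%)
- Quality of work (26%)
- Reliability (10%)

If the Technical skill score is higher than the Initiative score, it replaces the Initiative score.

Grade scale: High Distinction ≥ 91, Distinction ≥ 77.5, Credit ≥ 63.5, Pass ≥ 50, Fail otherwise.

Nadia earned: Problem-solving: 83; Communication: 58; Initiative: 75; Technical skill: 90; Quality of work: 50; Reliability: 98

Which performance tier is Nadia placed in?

Technical skill (90) > Initiative (75), so Initiative counts as 90.
Weighted total:
  Problem-solving 83 × 0.14 = 11.62
  Communication 58 × 0.05 = 2.9
  Initiative 90 × 0.23 = 20.7
  Technical skill 90 × 0.22 = 19.8
  Quality of work 50 × 0.26 = 13
  Reliability 98 × 0.1 = 9.8
Sum = 77.82
77.82 is ≥ 77.5 and < 91 → Distinction

Distinction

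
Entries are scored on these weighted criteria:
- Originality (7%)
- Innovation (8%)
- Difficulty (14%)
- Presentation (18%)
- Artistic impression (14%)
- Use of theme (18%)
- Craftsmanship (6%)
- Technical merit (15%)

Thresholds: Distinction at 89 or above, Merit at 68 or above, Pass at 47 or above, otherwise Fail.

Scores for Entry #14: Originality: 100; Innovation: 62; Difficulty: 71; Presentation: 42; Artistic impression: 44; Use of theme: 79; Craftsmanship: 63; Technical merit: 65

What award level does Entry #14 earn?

Weighted total:
  Originality 100 × 0.07 = 7
  Innovation 62 × 0.08 = 4.96
  Difficulty 71 × 0.14 = 9.94
  Presentation 42 × 0.18 = 7.56
  Artistic impression 44 × 0.14 = 6.16
  Use of theme 79 × 0.18 = 14.22
  Craftsmanship 63 × 0.06 = 3.78
  Technical merit 65 × 0.15 = 9.75
Sum = 63.37
63.37 is ≥ 47 and < 68 → Pass

Pass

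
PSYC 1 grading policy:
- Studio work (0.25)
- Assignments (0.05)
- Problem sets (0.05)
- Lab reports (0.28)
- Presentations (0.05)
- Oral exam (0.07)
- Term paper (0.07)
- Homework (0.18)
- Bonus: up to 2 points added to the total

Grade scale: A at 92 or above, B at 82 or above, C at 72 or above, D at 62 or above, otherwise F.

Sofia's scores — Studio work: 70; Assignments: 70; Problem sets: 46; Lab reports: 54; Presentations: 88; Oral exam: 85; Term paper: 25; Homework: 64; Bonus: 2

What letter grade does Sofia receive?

D

Weighted total:
  Studio work 70 × 0.25 = 17.5
  Assignments 70 × 0.05 = 3.5
  Problem sets 46 × 0.05 = 2.3
  Lab reports 54 × 0.28 = 15.12
  Presentations 88 × 0.05 = 4.4
  Oral exam 85 × 0.07 = 5.95
  Term paper 25 × 0.07 = 1.75
  Homework 64 × 0.18 = 11.52
Sum = 62.04
Bonus: 62.04 + 2 = 64.04
64.04 is ≥ 62 and < 72 → D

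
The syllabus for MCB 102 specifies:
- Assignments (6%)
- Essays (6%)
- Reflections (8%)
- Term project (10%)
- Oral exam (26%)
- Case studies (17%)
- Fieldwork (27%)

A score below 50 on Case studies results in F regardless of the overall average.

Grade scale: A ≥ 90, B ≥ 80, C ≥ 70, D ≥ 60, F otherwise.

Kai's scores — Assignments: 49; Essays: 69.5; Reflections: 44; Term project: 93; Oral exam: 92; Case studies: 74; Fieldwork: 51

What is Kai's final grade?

Case studies score 74 ≥ 50: minimum met.
Weighted total:
  Assignments 49 × 0.06 = 2.94
  Essays 69.5 × 0.06 = 4.17
  Reflections 44 × 0.08 = 3.52
  Term project 93 × 0.1 = 9.3
  Oral exam 92 × 0.26 = 23.92
  Case studies 74 × 0.17 = 12.58
  Fieldwork 51 × 0.27 = 13.77
Sum = 70.2
70.2 is ≥ 70 and < 80 → C

C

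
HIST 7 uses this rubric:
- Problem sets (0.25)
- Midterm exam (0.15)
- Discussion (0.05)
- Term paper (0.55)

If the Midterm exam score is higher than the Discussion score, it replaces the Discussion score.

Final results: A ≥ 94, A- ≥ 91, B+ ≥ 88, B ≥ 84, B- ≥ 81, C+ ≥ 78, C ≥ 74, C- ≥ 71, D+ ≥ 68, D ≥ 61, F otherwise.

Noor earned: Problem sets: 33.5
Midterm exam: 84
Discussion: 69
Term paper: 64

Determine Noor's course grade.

Midterm exam (84) > Discussion (69), so Discussion counts as 84.
Weighted total:
  Problem sets 33.5 × 0.25 = 8.375
  Midterm exam 84 × 0.15 = 12.6
  Discussion 84 × 0.05 = 4.2
  Term paper 64 × 0.55 = 35.2
Sum = 60.375
60.375 < 61 → F

F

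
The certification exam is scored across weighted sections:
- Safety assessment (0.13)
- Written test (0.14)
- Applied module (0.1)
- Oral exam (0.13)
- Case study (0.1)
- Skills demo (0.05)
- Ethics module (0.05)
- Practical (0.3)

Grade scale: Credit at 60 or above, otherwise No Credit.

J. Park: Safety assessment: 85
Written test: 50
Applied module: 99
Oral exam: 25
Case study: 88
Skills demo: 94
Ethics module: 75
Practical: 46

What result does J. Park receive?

Weighted total:
  Safety assessment 85 × 0.13 = 11.05
  Written test 50 × 0.14 = 7
  Applied module 99 × 0.1 = 9.9
  Oral exam 25 × 0.13 = 3.25
  Case study 88 × 0.1 = 8.8
  Skills demo 94 × 0.05 = 4.7
  Ethics module 75 × 0.05 = 3.75
  Practical 46 × 0.3 = 13.8
Sum = 62.25
62.25 ≥ 60 → Credit

Credit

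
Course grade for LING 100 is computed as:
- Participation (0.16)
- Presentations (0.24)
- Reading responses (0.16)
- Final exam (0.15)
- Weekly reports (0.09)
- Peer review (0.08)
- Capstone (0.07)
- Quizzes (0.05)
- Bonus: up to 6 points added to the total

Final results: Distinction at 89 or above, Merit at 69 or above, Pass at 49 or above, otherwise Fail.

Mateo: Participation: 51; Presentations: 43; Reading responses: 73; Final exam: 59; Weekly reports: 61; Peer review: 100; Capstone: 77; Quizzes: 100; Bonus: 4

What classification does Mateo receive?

Weighted total:
  Participation 51 × 0.16 = 8.16
  Presentations 43 × 0.24 = 10.32
  Reading responses 73 × 0.16 = 11.68
  Final exam 59 × 0.15 = 8.85
  Weekly reports 61 × 0.09 = 5.49
  Peer review 100 × 0.08 = 8
  Capstone 77 × 0.07 = 5.39
  Quizzes 100 × 0.05 = 5
Sum = 62.89
Bonus: 62.89 + 4 = 66.89
66.89 is ≥ 49 and < 69 → Pass

Pass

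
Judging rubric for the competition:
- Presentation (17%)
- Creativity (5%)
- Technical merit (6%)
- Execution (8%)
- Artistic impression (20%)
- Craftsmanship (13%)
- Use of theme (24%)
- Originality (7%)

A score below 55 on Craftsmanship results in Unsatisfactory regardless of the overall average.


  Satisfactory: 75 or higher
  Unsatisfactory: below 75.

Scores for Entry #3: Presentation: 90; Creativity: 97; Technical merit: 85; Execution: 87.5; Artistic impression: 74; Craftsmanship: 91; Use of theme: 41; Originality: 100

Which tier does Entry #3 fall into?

Satisfactory

Craftsmanship score 91 ≥ 55: minimum met.
Weighted total:
  Presentation 90 × 0.17 = 15.3
  Creativity 97 × 0.05 = 4.85
  Technical merit 85 × 0.06 = 5.1
  Execution 87.5 × 0.08 = 7
  Artistic impression 74 × 0.2 = 14.8
  Craftsmanship 91 × 0.13 = 11.83
  Use of theme 41 × 0.24 = 9.84
  Originality 100 × 0.07 = 7
Sum = 75.72
75.72 ≥ 75 → Satisfactory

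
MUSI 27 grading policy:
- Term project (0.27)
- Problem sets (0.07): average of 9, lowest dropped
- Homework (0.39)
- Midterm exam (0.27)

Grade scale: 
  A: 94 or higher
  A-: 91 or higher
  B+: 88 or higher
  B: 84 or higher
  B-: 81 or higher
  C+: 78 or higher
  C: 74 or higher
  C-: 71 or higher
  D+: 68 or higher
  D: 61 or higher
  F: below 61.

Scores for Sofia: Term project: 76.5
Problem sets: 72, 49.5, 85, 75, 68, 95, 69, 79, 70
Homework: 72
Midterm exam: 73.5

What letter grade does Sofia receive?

C-

Problem sets: drop 49.5 → average of remaining 8 = 613/8 = 76.625
Weighted total:
  Term project 76.5 × 0.27 = 20.655
  Problem sets 76.625 × 0.07 = 5.36375
  Homework 72 × 0.39 = 28.08
  Midterm exam 73.5 × 0.27 = 19.845
Sum = 73.94375
73.94375 is ≥ 71 and < 74 → C-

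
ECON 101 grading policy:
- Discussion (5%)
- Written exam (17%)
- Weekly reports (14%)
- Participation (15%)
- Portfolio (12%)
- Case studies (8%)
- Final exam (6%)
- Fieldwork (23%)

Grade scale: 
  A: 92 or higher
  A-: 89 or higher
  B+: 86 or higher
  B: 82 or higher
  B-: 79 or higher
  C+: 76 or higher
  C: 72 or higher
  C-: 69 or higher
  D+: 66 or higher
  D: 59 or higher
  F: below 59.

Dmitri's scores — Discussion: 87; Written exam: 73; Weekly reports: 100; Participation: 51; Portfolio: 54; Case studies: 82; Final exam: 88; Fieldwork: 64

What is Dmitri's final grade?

C-

Weighted total:
  Discussion 87 × 0.05 = 4.35
  Written exam 73 × 0.17 = 12.41
  Weekly reports 100 × 0.14 = 14
  Participation 51 × 0.15 = 7.65
  Portfolio 54 × 0.12 = 6.48
  Case studies 82 × 0.08 = 6.56
  Final exam 88 × 0.06 = 5.28
  Fieldwork 64 × 0.23 = 14.72
Sum = 71.45
71.45 is ≥ 69 and < 72 → C-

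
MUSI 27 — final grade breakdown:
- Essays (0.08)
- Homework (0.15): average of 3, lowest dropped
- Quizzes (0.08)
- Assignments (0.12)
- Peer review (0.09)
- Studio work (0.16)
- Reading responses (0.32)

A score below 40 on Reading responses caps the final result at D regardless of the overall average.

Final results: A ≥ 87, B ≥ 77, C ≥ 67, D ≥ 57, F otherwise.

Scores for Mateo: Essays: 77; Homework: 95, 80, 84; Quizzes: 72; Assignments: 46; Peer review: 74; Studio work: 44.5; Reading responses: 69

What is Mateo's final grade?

Homework: drop 80 → average of remaining 2 = 179/2 = 89.5
Reading responses score 69 ≥ 40: minimum met.
Weighted total:
  Essays 77 × 0.08 = 6.16
  Homework 89.5 × 0.15 = 13.425
  Quizzes 72 × 0.08 = 5.76
  Assignments 46 × 0.12 = 5.52
  Peer review 74 × 0.09 = 6.66
  Studio work 44.5 × 0.16 = 7.12
  Reading responses 69 × 0.32 = 22.08
Sum = 66.725
66.725 is ≥ 57 and < 67 → D

D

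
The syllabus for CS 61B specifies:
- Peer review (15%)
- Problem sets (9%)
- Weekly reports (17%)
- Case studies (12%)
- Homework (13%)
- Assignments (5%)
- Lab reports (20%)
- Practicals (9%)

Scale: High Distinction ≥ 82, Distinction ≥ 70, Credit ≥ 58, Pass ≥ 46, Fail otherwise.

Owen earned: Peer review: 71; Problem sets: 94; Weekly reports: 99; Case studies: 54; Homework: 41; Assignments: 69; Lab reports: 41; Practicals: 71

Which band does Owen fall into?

Weighted total:
  Peer review 71 × 0.15 = 10.65
  Problem sets 94 × 0.09 = 8.46
  Weekly reports 99 × 0.17 = 16.83
  Case studies 54 × 0.12 = 6.48
  Homework 41 × 0.13 = 5.33
  Assignments 69 × 0.05 = 3.45
  Lab reports 41 × 0.2 = 8.2
  Practicals 71 × 0.09 = 6.39
Sum = 65.79
65.79 is ≥ 58 and < 70 → Credit

Credit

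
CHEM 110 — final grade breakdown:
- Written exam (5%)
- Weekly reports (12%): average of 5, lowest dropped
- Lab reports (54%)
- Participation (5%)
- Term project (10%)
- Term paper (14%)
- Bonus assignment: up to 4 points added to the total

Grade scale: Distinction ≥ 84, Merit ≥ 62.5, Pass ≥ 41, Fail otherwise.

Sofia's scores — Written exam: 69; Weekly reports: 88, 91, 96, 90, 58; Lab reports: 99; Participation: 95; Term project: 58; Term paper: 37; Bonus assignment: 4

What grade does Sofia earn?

Distinction

Weekly reports: drop 58 → average of remaining 4 = 365/4 = 91.25
Weighted total:
  Written exam 69 × 0.05 = 3.45
  Weekly reports 91.25 × 0.12 = 10.95
  Lab reports 99 × 0.54 = 53.46
  Participation 95 × 0.05 = 4.75
  Term project 58 × 0.1 = 5.8
  Term paper 37 × 0.14 = 5.18
Sum = 83.59
Bonus assignment: 83.59 + 4 = 87.59
87.59 ≥ 84 → Distinction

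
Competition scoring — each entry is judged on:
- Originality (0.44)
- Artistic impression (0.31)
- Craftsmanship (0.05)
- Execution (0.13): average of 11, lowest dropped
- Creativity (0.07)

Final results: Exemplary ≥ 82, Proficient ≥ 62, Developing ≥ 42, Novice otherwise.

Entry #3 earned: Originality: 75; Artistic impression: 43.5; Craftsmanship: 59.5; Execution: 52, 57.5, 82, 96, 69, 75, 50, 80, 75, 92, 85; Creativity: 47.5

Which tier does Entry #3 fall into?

Proficient

Execution: drop 50 → average of remaining 10 = 763.5/10 = 76.35
Weighted total:
  Originality 75 × 0.44 = 33
  Artistic impression 43.5 × 0.31 = 13.485
  Craftsmanship 59.5 × 0.05 = 2.975
  Execution 76.35 × 0.13 = 9.9255
  Creativity 47.5 × 0.07 = 3.325
Sum = 62.7105
62.7105 is ≥ 62 and < 82 → Proficient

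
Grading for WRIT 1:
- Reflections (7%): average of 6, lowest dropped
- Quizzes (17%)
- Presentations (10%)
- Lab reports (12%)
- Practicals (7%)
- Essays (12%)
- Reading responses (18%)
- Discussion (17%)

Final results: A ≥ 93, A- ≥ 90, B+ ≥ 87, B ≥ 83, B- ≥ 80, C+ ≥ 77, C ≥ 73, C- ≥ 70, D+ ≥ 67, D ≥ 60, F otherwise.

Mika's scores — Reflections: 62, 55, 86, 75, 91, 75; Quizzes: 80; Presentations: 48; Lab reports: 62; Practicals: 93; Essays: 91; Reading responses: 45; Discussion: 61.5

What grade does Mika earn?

D+

Reflections: drop 55 → average of remaining 5 = 389/5 = 77.8
Weighted total:
  Reflections 77.8 × 0.07 = 5.446
  Quizzes 80 × 0.17 = 13.6
  Presentations 48 × 0.1 = 4.8
  Lab reports 62 × 0.12 = 7.44
  Practicals 93 × 0.07 = 6.51
  Essays 91 × 0.12 = 10.92
  Reading responses 45 × 0.18 = 8.1
  Discussion 61.5 × 0.17 = 10.455
Sum = 67.271
67.271 is ≥ 67 and < 70 → D+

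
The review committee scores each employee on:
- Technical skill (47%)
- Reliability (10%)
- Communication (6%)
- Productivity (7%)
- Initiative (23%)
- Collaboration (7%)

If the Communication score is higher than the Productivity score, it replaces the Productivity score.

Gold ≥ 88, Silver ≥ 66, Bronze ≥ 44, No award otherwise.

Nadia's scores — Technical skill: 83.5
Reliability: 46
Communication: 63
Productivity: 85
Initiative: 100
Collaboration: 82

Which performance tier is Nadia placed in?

Silver

Communication (63) ≤ Productivity (85), so Productivity stays at 85.
Weighted total:
  Technical skill 83.5 × 0.47 = 39.245
  Reliability 46 × 0.1 = 4.6
  Communication 63 × 0.06 = 3.78
  Productivity 85 × 0.07 = 5.95
  Initiative 100 × 0.23 = 23
  Collaboration 82 × 0.07 = 5.74
Sum = 82.315
82.315 is ≥ 66 and < 88 → Silver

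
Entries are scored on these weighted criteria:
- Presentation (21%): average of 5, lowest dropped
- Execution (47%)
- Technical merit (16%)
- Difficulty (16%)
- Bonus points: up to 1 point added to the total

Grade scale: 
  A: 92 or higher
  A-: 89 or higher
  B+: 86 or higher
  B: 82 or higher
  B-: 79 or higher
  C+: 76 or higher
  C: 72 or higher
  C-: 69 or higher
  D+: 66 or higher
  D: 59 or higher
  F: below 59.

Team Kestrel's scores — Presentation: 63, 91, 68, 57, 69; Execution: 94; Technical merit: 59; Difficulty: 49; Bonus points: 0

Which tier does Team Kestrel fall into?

C+

Presentation: drop 57 → average of remaining 4 = 291/4 = 72.75
Weighted total:
  Presentation 72.75 × 0.21 = 15.2775
  Execution 94 × 0.47 = 44.18
  Technical merit 59 × 0.16 = 9.44
  Difficulty 49 × 0.16 = 7.84
Sum = 76.7375
Bonus points: 76.7375 + 0 = 76.7375
76.7375 is ≥ 76 and < 79 → C+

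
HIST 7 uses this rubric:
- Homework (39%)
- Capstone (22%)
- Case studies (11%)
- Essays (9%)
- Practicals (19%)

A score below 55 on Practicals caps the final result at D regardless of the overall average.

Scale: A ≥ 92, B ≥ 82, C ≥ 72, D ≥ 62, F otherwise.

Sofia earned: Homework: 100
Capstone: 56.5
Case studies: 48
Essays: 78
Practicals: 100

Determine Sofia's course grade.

Practicals score 100 ≥ 55: minimum met.
Weighted total:
  Homework 100 × 0.39 = 39
  Capstone 56.5 × 0.22 = 12.43
  Case studies 48 × 0.11 = 5.28
  Essays 78 × 0.09 = 7.02
  Practicals 100 × 0.19 = 19
Sum = 82.73
82.73 is ≥ 82 and < 92 → B

B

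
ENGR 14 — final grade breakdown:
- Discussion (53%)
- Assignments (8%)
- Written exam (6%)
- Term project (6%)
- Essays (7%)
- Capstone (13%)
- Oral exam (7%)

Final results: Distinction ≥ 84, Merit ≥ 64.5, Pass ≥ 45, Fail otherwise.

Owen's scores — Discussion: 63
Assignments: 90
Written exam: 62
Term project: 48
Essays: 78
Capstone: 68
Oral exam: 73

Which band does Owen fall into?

Weighted total:
  Discussion 63 × 0.53 = 33.39
  Assignments 90 × 0.08 = 7.2
  Written exam 62 × 0.06 = 3.72
  Term project 48 × 0.06 = 2.88
  Essays 78 × 0.07 = 5.46
  Capstone 68 × 0.13 = 8.84
  Oral exam 73 × 0.07 = 5.11
Sum = 66.6
66.6 is ≥ 64.5 and < 84 → Merit

Merit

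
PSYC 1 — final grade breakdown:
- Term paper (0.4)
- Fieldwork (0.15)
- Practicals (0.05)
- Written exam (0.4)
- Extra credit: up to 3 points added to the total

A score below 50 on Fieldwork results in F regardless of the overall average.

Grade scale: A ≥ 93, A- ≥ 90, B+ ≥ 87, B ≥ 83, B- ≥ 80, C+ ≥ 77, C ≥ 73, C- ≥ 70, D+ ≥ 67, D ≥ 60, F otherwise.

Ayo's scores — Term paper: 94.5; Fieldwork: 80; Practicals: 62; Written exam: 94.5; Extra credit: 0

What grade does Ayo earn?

A-

Fieldwork score 80 ≥ 50: minimum met.
Weighted total:
  Term paper 94.5 × 0.4 = 37.8
  Fieldwork 80 × 0.15 = 12
  Practicals 62 × 0.05 = 3.1
  Written exam 94.5 × 0.4 = 37.8
Sum = 90.7
Extra credit: 90.7 + 0 = 90.7
90.7 is ≥ 90 and < 93 → A-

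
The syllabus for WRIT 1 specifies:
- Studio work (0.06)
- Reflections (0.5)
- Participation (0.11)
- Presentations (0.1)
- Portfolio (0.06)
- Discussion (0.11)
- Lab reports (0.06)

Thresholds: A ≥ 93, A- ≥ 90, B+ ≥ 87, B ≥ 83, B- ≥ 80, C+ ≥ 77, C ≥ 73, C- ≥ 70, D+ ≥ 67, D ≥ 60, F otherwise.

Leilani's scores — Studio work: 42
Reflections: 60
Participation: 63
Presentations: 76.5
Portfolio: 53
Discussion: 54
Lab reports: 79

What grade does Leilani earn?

D

Weighted total:
  Studio work 42 × 0.06 = 2.52
  Reflections 60 × 0.5 = 30
  Participation 63 × 0.11 = 6.93
  Presentations 76.5 × 0.1 = 7.65
  Portfolio 53 × 0.06 = 3.18
  Discussion 54 × 0.11 = 5.94
  Lab reports 79 × 0.06 = 4.74
Sum = 60.96
60.96 is ≥ 60 and < 67 → D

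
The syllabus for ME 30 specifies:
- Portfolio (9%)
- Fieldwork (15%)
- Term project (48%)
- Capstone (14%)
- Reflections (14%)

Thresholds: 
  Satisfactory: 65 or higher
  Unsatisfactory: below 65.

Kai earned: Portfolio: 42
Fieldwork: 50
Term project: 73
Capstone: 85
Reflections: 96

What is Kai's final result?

Satisfactory

Weighted total:
  Portfolio 42 × 0.09 = 3.78
  Fieldwork 50 × 0.15 = 7.5
  Term project 73 × 0.48 = 35.04
  Capstone 85 × 0.14 = 11.9
  Reflections 96 × 0.14 = 13.44
Sum = 71.66
71.66 ≥ 65 → Satisfactory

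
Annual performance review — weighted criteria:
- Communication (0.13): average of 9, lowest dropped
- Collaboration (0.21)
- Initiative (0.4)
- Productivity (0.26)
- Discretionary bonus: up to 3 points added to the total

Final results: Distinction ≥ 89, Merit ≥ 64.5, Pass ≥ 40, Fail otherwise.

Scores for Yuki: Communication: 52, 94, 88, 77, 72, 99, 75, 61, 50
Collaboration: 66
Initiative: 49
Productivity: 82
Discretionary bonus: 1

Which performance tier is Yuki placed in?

Merit

Communication: drop 50 → average of remaining 8 = 618/8 = 77.25
Weighted total:
  Communication 77.25 × 0.13 = 10.0425
  Collaboration 66 × 0.21 = 13.86
  Initiative 49 × 0.4 = 19.6
  Productivity 82 × 0.26 = 21.32
Sum = 64.8225
Discretionary bonus: 64.8225 + 1 = 65.8225
65.8225 is ≥ 64.5 and < 89 → Merit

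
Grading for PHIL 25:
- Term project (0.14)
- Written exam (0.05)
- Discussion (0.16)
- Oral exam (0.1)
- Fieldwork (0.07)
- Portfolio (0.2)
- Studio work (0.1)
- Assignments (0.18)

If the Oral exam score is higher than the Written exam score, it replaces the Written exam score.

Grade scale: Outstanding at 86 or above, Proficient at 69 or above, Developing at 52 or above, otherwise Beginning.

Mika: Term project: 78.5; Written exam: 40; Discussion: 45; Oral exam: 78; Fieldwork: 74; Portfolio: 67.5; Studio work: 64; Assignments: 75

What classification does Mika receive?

Developing

Oral exam (78) > Written exam (40), so Written exam counts as 78.
Weighted total:
  Term project 78.5 × 0.14 = 10.99
  Written exam 78 × 0.05 = 3.9
  Discussion 45 × 0.16 = 7.2
  Oral exam 78 × 0.1 = 7.8
  Fieldwork 74 × 0.07 = 5.18
  Portfolio 67.5 × 0.2 = 13.5
  Studio work 64 × 0.1 = 6.4
  Assignments 75 × 0.18 = 13.5
Sum = 68.47
68.47 is ≥ 52 and < 69 → Developing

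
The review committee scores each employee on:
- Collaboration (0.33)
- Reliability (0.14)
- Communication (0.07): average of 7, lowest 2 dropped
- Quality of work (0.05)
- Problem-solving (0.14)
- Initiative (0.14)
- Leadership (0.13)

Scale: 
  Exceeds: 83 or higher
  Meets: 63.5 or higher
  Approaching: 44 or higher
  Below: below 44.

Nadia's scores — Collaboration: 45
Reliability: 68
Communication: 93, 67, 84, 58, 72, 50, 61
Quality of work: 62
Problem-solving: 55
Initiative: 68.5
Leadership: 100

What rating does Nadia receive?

Communication: drop 50, 58 → average of remaining 5 = 377/5 = 75.4
Weighted total:
  Collaboration 45 × 0.33 = 14.85
  Reliability 68 × 0.14 = 9.52
  Communication 75.4 × 0.07 = 5.278
  Quality of work 62 × 0.05 = 3.1
  Problem-solving 55 × 0.14 = 7.7
  Initiative 68.5 × 0.14 = 9.59
  Leadership 100 × 0.13 = 13
Sum = 63.038
63.038 is ≥ 44 and < 63.5 → Approaching

Approaching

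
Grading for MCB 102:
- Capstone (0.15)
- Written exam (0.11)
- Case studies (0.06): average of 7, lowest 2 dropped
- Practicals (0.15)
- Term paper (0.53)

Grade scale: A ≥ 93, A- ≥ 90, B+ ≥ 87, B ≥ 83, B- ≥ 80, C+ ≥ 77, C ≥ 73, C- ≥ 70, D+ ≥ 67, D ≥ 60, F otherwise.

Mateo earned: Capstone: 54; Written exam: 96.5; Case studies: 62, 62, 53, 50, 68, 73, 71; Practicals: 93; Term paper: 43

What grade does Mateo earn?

Case studies: drop 50, 53 → average of remaining 5 = 336/5 = 67.2
Weighted total:
  Capstone 54 × 0.15 = 8.1
  Written exam 96.5 × 0.11 = 10.615
  Case studies 67.2 × 0.06 = 4.032
  Practicals 93 × 0.15 = 13.95
  Term paper 43 × 0.53 = 22.79
Sum = 59.487
59.487 < 60 → F

F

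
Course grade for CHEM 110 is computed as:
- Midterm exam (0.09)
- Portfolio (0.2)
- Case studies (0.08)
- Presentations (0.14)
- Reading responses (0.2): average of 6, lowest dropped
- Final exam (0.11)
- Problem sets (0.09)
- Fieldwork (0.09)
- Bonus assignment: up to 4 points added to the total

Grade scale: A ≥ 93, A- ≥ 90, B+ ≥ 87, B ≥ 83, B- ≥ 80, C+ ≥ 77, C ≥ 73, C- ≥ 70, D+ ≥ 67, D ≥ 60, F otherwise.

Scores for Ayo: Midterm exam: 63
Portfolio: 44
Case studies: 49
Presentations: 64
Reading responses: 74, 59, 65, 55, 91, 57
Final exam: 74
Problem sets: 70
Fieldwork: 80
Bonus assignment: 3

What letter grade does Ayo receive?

Reading responses: drop 55 → average of remaining 5 = 346/5 = 69.2
Weighted total:
  Midterm exam 63 × 0.09 = 5.67
  Portfolio 44 × 0.2 = 8.8
  Case studies 49 × 0.08 = 3.92
  Presentations 64 × 0.14 = 8.96
  Reading responses 69.2 × 0.2 = 13.84
  Final exam 74 × 0.11 = 8.14
  Problem sets 70 × 0.09 = 6.3
  Fieldwork 80 × 0.09 = 7.2
Sum = 62.83
Bonus assignment: 62.83 + 3 = 65.83
65.83 is ≥ 60 and < 67 → D

D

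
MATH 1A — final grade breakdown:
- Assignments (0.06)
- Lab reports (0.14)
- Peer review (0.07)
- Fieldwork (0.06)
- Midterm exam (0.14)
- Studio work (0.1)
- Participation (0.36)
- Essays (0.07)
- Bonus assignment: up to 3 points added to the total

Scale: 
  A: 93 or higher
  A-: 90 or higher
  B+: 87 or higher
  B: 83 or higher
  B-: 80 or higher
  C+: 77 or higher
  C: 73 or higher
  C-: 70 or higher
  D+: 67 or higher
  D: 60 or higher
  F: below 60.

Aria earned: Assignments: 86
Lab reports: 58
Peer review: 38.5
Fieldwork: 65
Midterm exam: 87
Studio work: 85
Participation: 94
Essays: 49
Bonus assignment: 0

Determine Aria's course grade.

C+

Weighted total:
  Assignments 86 × 0.06 = 5.16
  Lab reports 58 × 0.14 = 8.12
  Peer review 38.5 × 0.07 = 2.695
  Fieldwork 65 × 0.06 = 3.9
  Midterm exam 87 × 0.14 = 12.18
  Studio work 85 × 0.1 = 8.5
  Participation 94 × 0.36 = 33.84
  Essays 49 × 0.07 = 3.43
Sum = 77.825
Bonus assignment: 77.825 + 0 = 77.825
77.825 is ≥ 77 and < 80 → C+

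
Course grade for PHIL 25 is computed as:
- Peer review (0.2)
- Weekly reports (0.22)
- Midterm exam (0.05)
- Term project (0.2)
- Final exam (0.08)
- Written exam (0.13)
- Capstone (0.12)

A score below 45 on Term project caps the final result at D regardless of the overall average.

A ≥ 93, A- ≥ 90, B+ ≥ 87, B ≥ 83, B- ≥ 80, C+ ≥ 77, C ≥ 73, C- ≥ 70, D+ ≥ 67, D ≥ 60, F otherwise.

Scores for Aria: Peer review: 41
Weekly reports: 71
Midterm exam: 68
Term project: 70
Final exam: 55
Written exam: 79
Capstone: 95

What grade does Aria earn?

D+

Term project score 70 ≥ 45: minimum met.
Weighted total:
  Peer review 41 × 0.2 = 8.2
  Weekly reports 71 × 0.22 = 15.62
  Midterm exam 68 × 0.05 = 3.4
  Term project 70 × 0.2 = 14
  Final exam 55 × 0.08 = 4.4
  Written exam 79 × 0.13 = 10.27
  Capstone 95 × 0.12 = 11.4
Sum = 67.29
67.29 is ≥ 67 and < 70 → D+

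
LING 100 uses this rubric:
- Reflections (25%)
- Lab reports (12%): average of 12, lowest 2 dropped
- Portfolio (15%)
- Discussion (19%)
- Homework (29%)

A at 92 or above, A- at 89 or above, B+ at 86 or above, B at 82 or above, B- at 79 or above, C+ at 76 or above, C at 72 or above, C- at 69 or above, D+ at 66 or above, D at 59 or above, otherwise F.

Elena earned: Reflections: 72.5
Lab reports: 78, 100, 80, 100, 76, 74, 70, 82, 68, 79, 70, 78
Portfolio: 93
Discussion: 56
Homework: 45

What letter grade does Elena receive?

Lab reports: drop 68, 70 → average of remaining 10 = 817/10 = 81.7
Weighted total:
  Reflections 72.5 × 0.25 = 18.125
  Lab reports 81.7 × 0.12 = 9.804
  Portfolio 93 × 0.15 = 13.95
  Discussion 56 × 0.19 = 10.64
  Homework 45 × 0.29 = 13.05
Sum = 65.569
65.569 is ≥ 59 and < 66 → D

D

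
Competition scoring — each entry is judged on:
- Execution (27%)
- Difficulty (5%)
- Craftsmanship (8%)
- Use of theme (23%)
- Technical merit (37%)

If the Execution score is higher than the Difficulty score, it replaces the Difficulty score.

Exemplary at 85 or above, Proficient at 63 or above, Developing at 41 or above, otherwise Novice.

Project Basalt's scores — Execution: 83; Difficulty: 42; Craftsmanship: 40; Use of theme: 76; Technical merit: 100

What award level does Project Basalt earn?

Proficient

Execution (83) > Difficulty (42), so Difficulty counts as 83.
Weighted total:
  Execution 83 × 0.27 = 22.41
  Difficulty 83 × 0.05 = 4.15
  Craftsmanship 40 × 0.08 = 3.2
  Use of theme 76 × 0.23 = 17.48
  Technical merit 100 × 0.37 = 37
Sum = 84.24
84.24 is ≥ 63 and < 85 → Proficient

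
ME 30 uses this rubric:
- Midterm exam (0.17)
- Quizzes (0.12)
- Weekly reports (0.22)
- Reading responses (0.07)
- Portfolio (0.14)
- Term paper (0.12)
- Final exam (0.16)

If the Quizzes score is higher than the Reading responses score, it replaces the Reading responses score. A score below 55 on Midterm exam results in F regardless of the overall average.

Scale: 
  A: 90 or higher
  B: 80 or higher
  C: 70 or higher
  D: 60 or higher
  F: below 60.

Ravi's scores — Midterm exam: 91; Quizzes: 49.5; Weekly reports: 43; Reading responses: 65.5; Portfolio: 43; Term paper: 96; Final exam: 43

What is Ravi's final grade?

F

Quizzes (49.5) ≤ Reading responses (65.5), so Reading responses stays at 65.5.
Midterm exam score 91 ≥ 55: minimum met.
Weighted total:
  Midterm exam 91 × 0.17 = 15.47
  Quizzes 49.5 × 0.12 = 5.94
  Weekly reports 43 × 0.22 = 9.46
  Reading responses 65.5 × 0.07 = 4.585
  Portfolio 43 × 0.14 = 6.02
  Term paper 96 × 0.12 = 11.52
  Final exam 43 × 0.16 = 6.88
Sum = 59.875
59.875 < 60 → F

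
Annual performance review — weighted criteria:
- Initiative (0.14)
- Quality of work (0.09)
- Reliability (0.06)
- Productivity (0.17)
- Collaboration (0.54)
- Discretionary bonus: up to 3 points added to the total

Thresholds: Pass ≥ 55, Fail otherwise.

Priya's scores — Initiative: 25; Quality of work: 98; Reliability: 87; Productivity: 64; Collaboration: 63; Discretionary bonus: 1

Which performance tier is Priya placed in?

Weighted total:
  Initiative 25 × 0.14 = 3.5
  Quality of work 98 × 0.09 = 8.82
  Reliability 87 × 0.06 = 5.22
  Productivity 64 × 0.17 = 10.88
  Collaboration 63 × 0.54 = 34.02
Sum = 62.44
Discretionary bonus: 62.44 + 1 = 63.44
63.44 ≥ 55 → Pass

Pass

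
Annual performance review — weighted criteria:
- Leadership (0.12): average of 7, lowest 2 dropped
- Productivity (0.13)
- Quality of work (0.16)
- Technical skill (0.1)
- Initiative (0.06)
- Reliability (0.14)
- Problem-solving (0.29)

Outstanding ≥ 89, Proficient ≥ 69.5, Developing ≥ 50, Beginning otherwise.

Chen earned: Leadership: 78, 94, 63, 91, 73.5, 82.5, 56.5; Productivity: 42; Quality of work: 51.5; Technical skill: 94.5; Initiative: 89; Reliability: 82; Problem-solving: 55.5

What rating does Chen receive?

Leadership: drop 56.5, 63 → average of remaining 5 = 419/5 = 83.8
Weighted total:
  Leadership 83.8 × 0.12 = 10.056
  Productivity 42 × 0.13 = 5.46
  Quality of work 51.5 × 0.16 = 8.24
  Technical skill 94.5 × 0.1 = 9.45
  Initiative 89 × 0.06 = 5.34
  Reliability 82 × 0.14 = 11.48
  Problem-solving 55.5 × 0.29 = 16.095
Sum = 66.121
66.121 is ≥ 50 and < 69.5 → Developing

Developing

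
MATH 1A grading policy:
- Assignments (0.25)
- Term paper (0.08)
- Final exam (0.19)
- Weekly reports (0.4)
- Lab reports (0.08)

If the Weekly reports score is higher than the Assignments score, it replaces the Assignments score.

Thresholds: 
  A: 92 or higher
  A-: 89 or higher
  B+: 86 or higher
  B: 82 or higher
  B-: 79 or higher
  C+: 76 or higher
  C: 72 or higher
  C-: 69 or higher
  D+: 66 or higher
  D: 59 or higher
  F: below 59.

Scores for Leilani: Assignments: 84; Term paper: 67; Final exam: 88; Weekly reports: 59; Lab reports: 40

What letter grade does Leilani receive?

Weekly reports (59) ≤ Assignments (84), so Assignments stays at 84.
Weighted total:
  Assignments 84 × 0.25 = 21
  Term paper 67 × 0.08 = 5.36
  Final exam 88 × 0.19 = 16.72
  Weekly reports 59 × 0.4 = 23.6
  Lab reports 40 × 0.08 = 3.2
Sum = 69.88
69.88 is ≥ 69 and < 72 → C-

C-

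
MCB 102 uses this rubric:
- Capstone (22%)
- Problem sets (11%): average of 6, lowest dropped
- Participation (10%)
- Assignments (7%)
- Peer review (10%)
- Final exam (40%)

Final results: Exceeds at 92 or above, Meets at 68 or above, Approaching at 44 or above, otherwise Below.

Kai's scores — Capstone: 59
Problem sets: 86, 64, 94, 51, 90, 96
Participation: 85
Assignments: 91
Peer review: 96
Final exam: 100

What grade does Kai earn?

Problem sets: drop 51 → average of remaining 5 = 430/5 = 86
Weighted total:
  Capstone 59 × 0.22 = 12.98
  Problem sets 86 × 0.11 = 9.46
  Participation 85 × 0.1 = 8.5
  Assignments 91 × 0.07 = 6.37
  Peer review 96 × 0.1 = 9.6
  Final exam 100 × 0.4 = 40
Sum = 86.91
86.91 is ≥ 68 and < 92 → Meets

Meets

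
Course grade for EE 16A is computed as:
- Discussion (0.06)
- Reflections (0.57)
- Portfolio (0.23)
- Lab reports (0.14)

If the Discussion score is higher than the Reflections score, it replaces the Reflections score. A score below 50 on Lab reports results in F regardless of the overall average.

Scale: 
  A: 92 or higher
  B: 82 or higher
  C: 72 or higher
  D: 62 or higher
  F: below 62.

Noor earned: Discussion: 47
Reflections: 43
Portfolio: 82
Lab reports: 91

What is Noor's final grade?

F

Discussion (47) > Reflections (43), so Reflections counts as 47.
Lab reports score 91 ≥ 50: minimum met.
Weighted total:
  Discussion 47 × 0.06 = 2.82
  Reflections 47 × 0.57 = 26.79
  Portfolio 82 × 0.23 = 18.86
  Lab reports 91 × 0.14 = 12.74
Sum = 61.21
61.21 < 62 → F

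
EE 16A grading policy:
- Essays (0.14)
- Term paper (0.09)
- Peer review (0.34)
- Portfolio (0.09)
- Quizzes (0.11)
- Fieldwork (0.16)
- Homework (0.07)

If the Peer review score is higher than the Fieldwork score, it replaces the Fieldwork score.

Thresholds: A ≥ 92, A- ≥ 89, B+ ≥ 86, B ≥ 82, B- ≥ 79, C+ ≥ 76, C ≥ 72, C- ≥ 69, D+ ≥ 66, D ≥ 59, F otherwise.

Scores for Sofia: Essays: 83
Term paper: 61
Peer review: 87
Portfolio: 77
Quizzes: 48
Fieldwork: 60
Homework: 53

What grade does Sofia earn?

Peer review (87) > Fieldwork (60), so Fieldwork counts as 87.
Weighted total:
  Essays 83 × 0.14 = 11.62
  Term paper 61 × 0.09 = 5.49
  Peer review 87 × 0.34 = 29.58
  Portfolio 77 × 0.09 = 6.93
  Quizzes 48 × 0.11 = 5.28
  Fieldwork 87 × 0.16 = 13.92
  Homework 53 × 0.07 = 3.71
Sum = 76.53
76.53 is ≥ 76 and < 79 → C+

C+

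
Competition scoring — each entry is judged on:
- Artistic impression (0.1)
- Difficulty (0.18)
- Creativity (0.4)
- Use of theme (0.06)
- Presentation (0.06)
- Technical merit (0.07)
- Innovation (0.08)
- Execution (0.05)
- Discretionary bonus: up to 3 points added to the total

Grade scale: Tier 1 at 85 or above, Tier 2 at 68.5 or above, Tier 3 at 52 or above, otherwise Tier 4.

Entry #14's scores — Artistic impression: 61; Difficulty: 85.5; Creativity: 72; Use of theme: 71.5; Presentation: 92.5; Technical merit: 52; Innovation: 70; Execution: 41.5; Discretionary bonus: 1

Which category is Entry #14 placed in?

Tier 2

Weighted total:
  Artistic impression 61 × 0.1 = 6.1
  Difficulty 85.5 × 0.18 = 15.39
  Creativity 72 × 0.4 = 28.8
  Use of theme 71.5 × 0.06 = 4.29
  Presentation 92.5 × 0.06 = 5.55
  Technical merit 52 × 0.07 = 3.64
  Innovation 70 × 0.08 = 5.6
  Execution 41.5 × 0.05 = 2.075
Sum = 71.445
Discretionary bonus: 71.445 + 1 = 72.445
72.445 is ≥ 68.5 and < 85 → Tier 2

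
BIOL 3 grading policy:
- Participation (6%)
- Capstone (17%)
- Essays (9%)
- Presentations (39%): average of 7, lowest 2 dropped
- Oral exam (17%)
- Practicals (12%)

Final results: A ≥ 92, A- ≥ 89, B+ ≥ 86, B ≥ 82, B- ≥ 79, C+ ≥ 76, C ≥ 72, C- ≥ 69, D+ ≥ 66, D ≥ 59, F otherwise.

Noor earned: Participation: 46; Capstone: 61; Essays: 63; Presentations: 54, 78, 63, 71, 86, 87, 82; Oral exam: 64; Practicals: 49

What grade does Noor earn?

Presentations: drop 54, 63 → average of remaining 5 = 404/5 = 80.8
Weighted total:
  Participation 46 × 0.06 = 2.76
  Capstone 61 × 0.17 = 10.37
  Essays 63 × 0.09 = 5.67
  Presentations 80.8 × 0.39 = 31.512
  Oral exam 64 × 0.17 = 10.88
  Practicals 49 × 0.12 = 5.88
Sum = 67.072
67.072 is ≥ 66 and < 69 → D+

D+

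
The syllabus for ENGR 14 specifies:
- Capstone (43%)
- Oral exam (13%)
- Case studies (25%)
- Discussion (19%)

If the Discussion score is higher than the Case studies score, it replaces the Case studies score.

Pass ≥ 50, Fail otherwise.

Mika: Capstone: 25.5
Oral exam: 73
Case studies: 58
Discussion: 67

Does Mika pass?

Discussion (67) > Case studies (58), so Case studies counts as 67.
Weighted total:
  Capstone 25.5 × 0.43 = 10.965
  Oral exam 73 × 0.13 = 9.49
  Case studies 67 × 0.25 = 16.75
  Discussion 67 × 0.19 = 12.73
Sum = 49.935
49.935 < 50 → Fail

Fail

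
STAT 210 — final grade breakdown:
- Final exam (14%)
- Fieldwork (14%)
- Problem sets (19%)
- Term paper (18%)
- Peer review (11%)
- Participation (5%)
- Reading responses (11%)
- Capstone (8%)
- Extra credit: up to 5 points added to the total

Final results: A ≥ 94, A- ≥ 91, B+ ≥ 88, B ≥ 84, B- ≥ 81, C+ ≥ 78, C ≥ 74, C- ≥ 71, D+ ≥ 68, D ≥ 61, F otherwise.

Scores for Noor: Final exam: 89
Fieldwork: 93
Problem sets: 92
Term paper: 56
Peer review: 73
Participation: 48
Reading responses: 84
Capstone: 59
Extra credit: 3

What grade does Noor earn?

Weighted total:
  Final exam 89 × 0.14 = 12.46
  Fieldwork 93 × 0.14 = 13.02
  Problem sets 92 × 0.19 = 17.48
  Term paper 56 × 0.18 = 10.08
  Peer review 73 × 0.11 = 8.03
  Participation 48 × 0.05 = 2.4
  Reading responses 84 × 0.11 = 9.24
  Capstone 59 × 0.08 = 4.72
Sum = 77.43
Extra credit: 77.43 + 3 = 80.43
80.43 is ≥ 78 and < 81 → C+

C+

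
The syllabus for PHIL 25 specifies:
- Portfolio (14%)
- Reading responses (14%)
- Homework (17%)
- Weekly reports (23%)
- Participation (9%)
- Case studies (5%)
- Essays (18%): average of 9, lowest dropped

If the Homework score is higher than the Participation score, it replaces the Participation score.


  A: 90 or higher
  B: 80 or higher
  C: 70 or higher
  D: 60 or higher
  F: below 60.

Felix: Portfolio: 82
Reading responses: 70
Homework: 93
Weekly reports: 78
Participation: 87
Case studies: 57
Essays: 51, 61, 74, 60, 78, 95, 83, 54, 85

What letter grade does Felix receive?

Essays: drop 51 → average of remaining 8 = 590/8 = 73.75
Homework (93) > Participation (87), so Participation counts as 93.
Weighted total:
  Portfolio 82 × 0.14 = 11.48
  Reading responses 70 × 0.14 = 9.8
  Homework 93 × 0.17 = 15.81
  Weekly reports 78 × 0.23 = 17.94
  Participation 93 × 0.09 = 8.37
  Case studies 57 × 0.05 = 2.85
  Essays 73.75 × 0.18 = 13.275
Sum = 79.525
79.525 is ≥ 70 and < 80 → C

C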